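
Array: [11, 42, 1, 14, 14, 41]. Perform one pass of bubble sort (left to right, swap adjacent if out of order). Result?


After one pass: [11, 1, 14, 14, 41, 42]


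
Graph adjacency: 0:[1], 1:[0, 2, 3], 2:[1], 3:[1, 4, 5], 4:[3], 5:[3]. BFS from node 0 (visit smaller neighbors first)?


BFS queue: start with [0]
Visit order: [0, 1, 2, 3, 4, 5]


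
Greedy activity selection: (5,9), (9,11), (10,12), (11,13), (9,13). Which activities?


Greedy: pick earliest-ending, then skip overlaps.
Selected (3 activities): [(5, 9), (9, 11), (11, 13)]


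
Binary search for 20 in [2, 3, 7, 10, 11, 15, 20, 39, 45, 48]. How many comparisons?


Search for 20:
[0,9] mid=4 arr[4]=11
[5,9] mid=7 arr[7]=39
[5,6] mid=5 arr[5]=15
[6,6] mid=6 arr[6]=20
Total: 4 comparisons


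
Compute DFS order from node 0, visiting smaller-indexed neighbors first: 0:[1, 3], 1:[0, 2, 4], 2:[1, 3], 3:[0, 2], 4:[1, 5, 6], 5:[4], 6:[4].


DFS stack-based: start with [0]
Visit order: [0, 1, 2, 3, 4, 5, 6]


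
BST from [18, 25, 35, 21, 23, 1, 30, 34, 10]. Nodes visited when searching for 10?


BST root = 18
Search for 10: compare at each node
Path: [18, 1, 10]


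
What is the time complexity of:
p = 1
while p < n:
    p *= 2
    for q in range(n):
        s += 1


Per nesting level: O(log n) * O(n) = O(n log n)
Complexity: O(n log n)


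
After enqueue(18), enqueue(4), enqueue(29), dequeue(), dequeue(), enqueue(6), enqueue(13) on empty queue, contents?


enqueue(18) -> [18]
enqueue(4) -> [18, 4]
enqueue(29) -> [18, 4, 29]
dequeue() returns 18 -> [4, 29]
dequeue() returns 4 -> [29]
enqueue(6) -> [29, 6]
enqueue(13) -> [29, 6, 13]
Final queue (front to back): [29, 6, 13]


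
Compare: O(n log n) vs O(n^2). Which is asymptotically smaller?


linearithmic grows slower than quadratic
O(n log n) is asymptotically smaller; O(n^2) grows faster


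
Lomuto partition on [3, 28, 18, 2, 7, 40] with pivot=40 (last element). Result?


Elements <= 40 go left of pivot.
Result: [3, 28, 18, 2, 7, 40], pivot at index 5


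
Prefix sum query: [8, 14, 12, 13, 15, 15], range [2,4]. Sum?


Prefix sums: [0, 8, 22, 34, 47, 62, 77]
Sum[2..4] = prefix[5] - prefix[2] = 62 - 22 = 40


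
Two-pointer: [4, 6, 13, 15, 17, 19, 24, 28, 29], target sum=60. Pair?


Two pointers: lo=0, hi=8
No pair sums to 60


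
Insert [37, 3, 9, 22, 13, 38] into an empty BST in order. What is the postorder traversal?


Root = 37; build tree by BST insertion.
Postorder traversal: [13, 22, 9, 3, 38, 37]


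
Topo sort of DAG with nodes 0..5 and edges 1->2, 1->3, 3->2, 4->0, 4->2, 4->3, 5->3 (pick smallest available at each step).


Kahn's algorithm, process smallest node first
Order: [1, 4, 0, 5, 3, 2]


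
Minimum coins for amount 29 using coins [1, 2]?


dp[0]=0; dp[i]=1+min(dp[i-c] for c in coins)
...dp[24]=12, dp[25]=13, dp[26]=13, dp[27]=14, dp[28]=14, dp[29]=15
Minimum coins for 29 = 15


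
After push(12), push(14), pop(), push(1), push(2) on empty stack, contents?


push(12) -> [12]
push(14) -> [12, 14]
pop() returns 14 -> [12]
push(1) -> [12, 1]
push(2) -> [12, 1, 2]
Final stack (bottom to top): [12, 1, 2]


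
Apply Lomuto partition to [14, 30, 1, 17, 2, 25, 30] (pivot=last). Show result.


Elements <= 30 go left of pivot.
Result: [14, 30, 1, 17, 2, 25, 30], pivot at index 6


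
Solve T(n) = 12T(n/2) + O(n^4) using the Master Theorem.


a=12, b=2, c=4. log_2(12)=3.585 < c=4. Case 3: O(n^c) = O(n^4)
Complexity: O(n^4)


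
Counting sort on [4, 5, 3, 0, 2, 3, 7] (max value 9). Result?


Count array: [1, 0, 1, 2, 1, 1, 0, 1, 0, 0]
Reconstruct: [0, 2, 3, 3, 4, 5, 7]


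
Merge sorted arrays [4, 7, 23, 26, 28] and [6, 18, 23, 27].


Compare heads, take smaller each step.
Merged: [4, 6, 7, 18, 23, 23, 26, 27, 28]


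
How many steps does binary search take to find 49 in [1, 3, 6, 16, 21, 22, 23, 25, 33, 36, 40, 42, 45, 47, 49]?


Search for 49:
[0,14] mid=7 arr[7]=25
[8,14] mid=11 arr[11]=42
[12,14] mid=13 arr[13]=47
[14,14] mid=14 arr[14]=49
Total: 4 comparisons


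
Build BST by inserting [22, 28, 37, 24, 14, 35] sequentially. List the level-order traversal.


Root = 22; build tree by BST insertion.
Level-Order traversal: [22, 14, 28, 24, 37, 35]


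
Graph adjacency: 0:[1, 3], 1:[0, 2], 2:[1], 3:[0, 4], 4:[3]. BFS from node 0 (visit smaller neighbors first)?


BFS queue: start with [0]
Visit order: [0, 1, 3, 2, 4]


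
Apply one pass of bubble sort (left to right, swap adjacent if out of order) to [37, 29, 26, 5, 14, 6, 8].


After one pass: [29, 26, 5, 14, 6, 8, 37]


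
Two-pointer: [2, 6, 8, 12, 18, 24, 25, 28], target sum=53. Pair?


Two pointers: lo=0, hi=7
Found pair: (25, 28) summing to 53


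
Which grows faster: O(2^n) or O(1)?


constant grows slower than exponential
O(1) is asymptotically smaller; O(2^n) grows faster


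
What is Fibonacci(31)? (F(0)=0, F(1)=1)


F(n)=F(n-1)+F(n-2)
...F(29)=514229, F(30)=832040, F(31)=1346269


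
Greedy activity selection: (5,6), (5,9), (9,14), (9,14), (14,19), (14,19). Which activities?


Greedy: pick earliest-ending, then skip overlaps.
Selected (3 activities): [(5, 6), (9, 14), (14, 19)]


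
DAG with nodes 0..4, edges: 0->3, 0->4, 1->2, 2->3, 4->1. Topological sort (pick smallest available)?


Kahn's algorithm, process smallest node first
Order: [0, 4, 1, 2, 3]


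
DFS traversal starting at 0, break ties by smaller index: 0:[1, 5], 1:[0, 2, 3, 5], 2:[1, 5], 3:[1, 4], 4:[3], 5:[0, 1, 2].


DFS stack-based: start with [0]
Visit order: [0, 1, 2, 5, 3, 4]


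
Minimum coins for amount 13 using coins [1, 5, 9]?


dp[0]=0; dp[i]=1+min(dp[i-c] for c in coins)
...dp[8]=4, dp[9]=1, dp[10]=2, dp[11]=3, dp[12]=4, dp[13]=5
Minimum coins for 13 = 5


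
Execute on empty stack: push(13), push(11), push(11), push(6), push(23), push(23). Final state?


push(13) -> [13]
push(11) -> [13, 11]
push(11) -> [13, 11, 11]
push(6) -> [13, 11, 11, 6]
push(23) -> [13, 11, 11, 6, 23]
push(23) -> [13, 11, 11, 6, 23, 23]
Final stack (bottom to top): [13, 11, 11, 6, 23, 23]


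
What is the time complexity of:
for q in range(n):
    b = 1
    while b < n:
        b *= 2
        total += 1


Per nesting level: O(n) * O(log n) = O(n log n)
Complexity: O(n log n)


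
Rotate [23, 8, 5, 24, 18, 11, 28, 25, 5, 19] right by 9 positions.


Right rotate by 9: [8, 5, 24, 18, 11, 28, 25, 5, 19, 23]


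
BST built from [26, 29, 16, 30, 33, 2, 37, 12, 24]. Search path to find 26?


BST root = 26
Search for 26: compare at each node
Path: [26]


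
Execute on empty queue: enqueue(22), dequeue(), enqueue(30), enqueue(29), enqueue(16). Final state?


enqueue(22) -> [22]
dequeue() returns 22 -> []
enqueue(30) -> [30]
enqueue(29) -> [30, 29]
enqueue(16) -> [30, 29, 16]
Final queue (front to back): [30, 29, 16]


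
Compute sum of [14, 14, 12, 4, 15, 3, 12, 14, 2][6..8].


Prefix sums: [0, 14, 28, 40, 44, 59, 62, 74, 88, 90]
Sum[6..8] = prefix[9] - prefix[6] = 90 - 62 = 28


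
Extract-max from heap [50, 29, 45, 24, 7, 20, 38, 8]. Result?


Max = 50
Replace root with last, heapify down
Resulting heap: [45, 29, 38, 24, 7, 20, 8]


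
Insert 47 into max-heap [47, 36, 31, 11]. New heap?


Append 47: [47, 36, 31, 11, 47]
Bubble up: swap idx 4(47) with idx 1(36)
Result: [47, 47, 31, 11, 36]


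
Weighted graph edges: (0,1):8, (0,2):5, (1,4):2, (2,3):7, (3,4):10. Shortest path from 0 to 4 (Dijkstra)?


Dijkstra from 0:
Distances: {0: 0, 1: 8, 2: 5, 3: 12, 4: 10}
Shortest distance to 4 = 10, path = [0, 1, 4]


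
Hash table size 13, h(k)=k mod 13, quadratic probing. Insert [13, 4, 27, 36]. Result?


Insertions: 13->slot 0; 4->slot 4; 27->slot 1; 36->slot 10
Table: [13, 27, None, None, 4, None, None, None, None, None, 36, None, None]


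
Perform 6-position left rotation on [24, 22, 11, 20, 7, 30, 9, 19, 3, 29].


Left rotate by 6: [9, 19, 3, 29, 24, 22, 11, 20, 7, 30]


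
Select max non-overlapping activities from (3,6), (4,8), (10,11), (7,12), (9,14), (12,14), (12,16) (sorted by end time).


Greedy: pick earliest-ending, then skip overlaps.
Selected (3 activities): [(3, 6), (10, 11), (12, 14)]


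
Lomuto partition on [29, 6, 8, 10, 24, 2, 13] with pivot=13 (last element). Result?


Elements <= 13 go left of pivot.
Result: [6, 8, 10, 2, 13, 29, 24], pivot at index 4


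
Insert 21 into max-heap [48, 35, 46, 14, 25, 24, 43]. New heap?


Append 21: [48, 35, 46, 14, 25, 24, 43, 21]
Bubble up: swap idx 7(21) with idx 3(14)
Result: [48, 35, 46, 21, 25, 24, 43, 14]


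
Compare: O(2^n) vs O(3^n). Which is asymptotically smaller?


exponential grows slower than exponential (base 3)
O(2^n) is asymptotically smaller; O(3^n) grows faster


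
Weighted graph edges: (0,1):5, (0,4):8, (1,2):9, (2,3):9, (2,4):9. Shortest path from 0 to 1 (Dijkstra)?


Dijkstra from 0:
Distances: {0: 0, 1: 5, 2: 14, 3: 23, 4: 8}
Shortest distance to 1 = 5, path = [0, 1]


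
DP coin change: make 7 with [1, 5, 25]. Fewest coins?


dp[0]=0; dp[i]=1+min(dp[i-c] for c in coins)
...dp[2]=2, dp[3]=3, dp[4]=4, dp[5]=1, dp[6]=2, dp[7]=3
Minimum coins for 7 = 3


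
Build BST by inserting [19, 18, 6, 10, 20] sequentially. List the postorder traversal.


Root = 19; build tree by BST insertion.
Postorder traversal: [10, 6, 18, 20, 19]


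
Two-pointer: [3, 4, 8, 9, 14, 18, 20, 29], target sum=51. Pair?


Two pointers: lo=0, hi=7
No pair sums to 51


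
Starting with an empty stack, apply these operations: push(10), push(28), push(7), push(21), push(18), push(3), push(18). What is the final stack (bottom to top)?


push(10) -> [10]
push(28) -> [10, 28]
push(7) -> [10, 28, 7]
push(21) -> [10, 28, 7, 21]
push(18) -> [10, 28, 7, 21, 18]
push(3) -> [10, 28, 7, 21, 18, 3]
push(18) -> [10, 28, 7, 21, 18, 3, 18]
Final stack (bottom to top): [10, 28, 7, 21, 18, 3, 18]


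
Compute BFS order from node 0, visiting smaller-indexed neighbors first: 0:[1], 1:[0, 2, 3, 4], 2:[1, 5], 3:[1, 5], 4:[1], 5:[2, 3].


BFS queue: start with [0]
Visit order: [0, 1, 2, 3, 4, 5]


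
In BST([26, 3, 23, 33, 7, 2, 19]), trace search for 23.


BST root = 26
Search for 23: compare at each node
Path: [26, 3, 23]


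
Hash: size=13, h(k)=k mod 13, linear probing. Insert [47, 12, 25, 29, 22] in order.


Insertions: 47->slot 8; 12->slot 12; 25->slot 0; 29->slot 3; 22->slot 9
Table: [25, None, None, 29, None, None, None, None, 47, 22, None, None, 12]


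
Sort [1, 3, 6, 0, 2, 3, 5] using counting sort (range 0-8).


Count array: [1, 1, 1, 2, 0, 1, 1, 0, 0]
Reconstruct: [0, 1, 2, 3, 3, 5, 6]


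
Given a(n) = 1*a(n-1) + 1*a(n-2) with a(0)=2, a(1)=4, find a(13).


Build bottom-up:
...a(11)=466, a(12)=754, a(13)=1*754+1*466=1220


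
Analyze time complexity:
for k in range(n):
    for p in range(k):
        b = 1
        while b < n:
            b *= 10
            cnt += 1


Per nesting level: O(n) * O(n) [triangular over k] * O(log n) = O(n^2 log n)
Complexity: O(n^2 log n)


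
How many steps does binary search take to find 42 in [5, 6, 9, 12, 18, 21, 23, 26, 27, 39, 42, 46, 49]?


Search for 42:
[0,12] mid=6 arr[6]=23
[7,12] mid=9 arr[9]=39
[10,12] mid=11 arr[11]=46
[10,10] mid=10 arr[10]=42
Total: 4 comparisons


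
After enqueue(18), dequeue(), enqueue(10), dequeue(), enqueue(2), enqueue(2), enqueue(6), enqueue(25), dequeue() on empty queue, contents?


enqueue(18) -> [18]
dequeue() returns 18 -> []
enqueue(10) -> [10]
dequeue() returns 10 -> []
enqueue(2) -> [2]
enqueue(2) -> [2, 2]
enqueue(6) -> [2, 2, 6]
enqueue(25) -> [2, 2, 6, 25]
dequeue() returns 2 -> [2, 6, 25]
Final queue (front to back): [2, 6, 25]


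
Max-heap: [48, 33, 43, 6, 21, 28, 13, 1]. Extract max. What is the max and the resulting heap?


Max = 48
Replace root with last, heapify down
Resulting heap: [43, 33, 28, 6, 21, 1, 13]


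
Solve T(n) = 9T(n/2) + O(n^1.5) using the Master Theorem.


a=9, b=2, c=1.5. log_2(9)=3.170 > c=1.5. Case 1: O(n^log_b(a)) = O(n^3.170)
Complexity: O(n^3.170)


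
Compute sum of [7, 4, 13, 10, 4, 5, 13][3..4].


Prefix sums: [0, 7, 11, 24, 34, 38, 43, 56]
Sum[3..4] = prefix[5] - prefix[3] = 38 - 24 = 14


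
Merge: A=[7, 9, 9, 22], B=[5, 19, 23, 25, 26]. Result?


Compare heads, take smaller each step.
Merged: [5, 7, 9, 9, 19, 22, 23, 25, 26]


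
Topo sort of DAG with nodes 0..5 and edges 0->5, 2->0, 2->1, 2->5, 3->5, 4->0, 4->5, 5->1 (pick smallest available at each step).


Kahn's algorithm, process smallest node first
Order: [2, 3, 4, 0, 5, 1]


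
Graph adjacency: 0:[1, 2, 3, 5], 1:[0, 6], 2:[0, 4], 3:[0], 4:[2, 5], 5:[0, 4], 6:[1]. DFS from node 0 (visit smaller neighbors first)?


DFS stack-based: start with [0]
Visit order: [0, 1, 6, 2, 4, 5, 3]


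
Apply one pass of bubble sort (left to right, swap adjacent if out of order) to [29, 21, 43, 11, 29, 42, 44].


After one pass: [21, 29, 11, 29, 42, 43, 44]


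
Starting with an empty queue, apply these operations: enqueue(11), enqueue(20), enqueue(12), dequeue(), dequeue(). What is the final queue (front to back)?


enqueue(11) -> [11]
enqueue(20) -> [11, 20]
enqueue(12) -> [11, 20, 12]
dequeue() returns 11 -> [20, 12]
dequeue() returns 20 -> [12]
Final queue (front to back): [12]


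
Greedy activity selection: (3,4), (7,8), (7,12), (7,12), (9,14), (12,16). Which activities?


Greedy: pick earliest-ending, then skip overlaps.
Selected (3 activities): [(3, 4), (7, 8), (9, 14)]


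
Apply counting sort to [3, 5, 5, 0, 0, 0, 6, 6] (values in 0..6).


Count array: [3, 0, 0, 1, 0, 2, 2]
Reconstruct: [0, 0, 0, 3, 5, 5, 6, 6]


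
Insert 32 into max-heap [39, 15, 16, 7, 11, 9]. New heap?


Append 32: [39, 15, 16, 7, 11, 9, 32]
Bubble up: swap idx 6(32) with idx 2(16)
Result: [39, 15, 32, 7, 11, 9, 16]


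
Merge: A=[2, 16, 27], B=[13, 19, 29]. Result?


Compare heads, take smaller each step.
Merged: [2, 13, 16, 19, 27, 29]


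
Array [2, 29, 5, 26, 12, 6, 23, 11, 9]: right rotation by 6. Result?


Right rotate by 6: [26, 12, 6, 23, 11, 9, 2, 29, 5]


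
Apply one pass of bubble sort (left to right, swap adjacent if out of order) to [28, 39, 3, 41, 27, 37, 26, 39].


After one pass: [28, 3, 39, 27, 37, 26, 39, 41]


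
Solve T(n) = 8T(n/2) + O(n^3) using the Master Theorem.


a=8, b=2, c=3. log_2(8)=3 = c=3. Case 2: O(n^c log n) = O(n^3 log n)
Complexity: O(n^3 log n)


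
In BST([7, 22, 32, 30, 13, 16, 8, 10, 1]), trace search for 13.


BST root = 7
Search for 13: compare at each node
Path: [7, 22, 13]


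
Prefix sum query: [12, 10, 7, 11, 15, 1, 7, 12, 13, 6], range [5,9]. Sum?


Prefix sums: [0, 12, 22, 29, 40, 55, 56, 63, 75, 88, 94]
Sum[5..9] = prefix[10] - prefix[5] = 94 - 55 = 39


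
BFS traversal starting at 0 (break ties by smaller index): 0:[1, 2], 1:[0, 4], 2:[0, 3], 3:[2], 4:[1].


BFS queue: start with [0]
Visit order: [0, 1, 2, 4, 3]


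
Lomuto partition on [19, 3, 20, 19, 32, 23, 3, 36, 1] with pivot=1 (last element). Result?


Elements <= 1 go left of pivot.
Result: [1, 3, 20, 19, 32, 23, 3, 36, 19], pivot at index 0


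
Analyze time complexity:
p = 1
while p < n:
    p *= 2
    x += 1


Per nesting level: O(log n) = O(log n)
Complexity: O(log n)


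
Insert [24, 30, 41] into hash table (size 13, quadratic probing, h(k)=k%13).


Insertions: 24->slot 11; 30->slot 4; 41->slot 2
Table: [None, None, 41, None, 30, None, None, None, None, None, None, 24, None]


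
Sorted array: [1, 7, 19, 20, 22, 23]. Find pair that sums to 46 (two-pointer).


Two pointers: lo=0, hi=5
No pair sums to 46


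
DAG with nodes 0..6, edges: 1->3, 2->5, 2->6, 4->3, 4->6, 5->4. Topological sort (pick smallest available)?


Kahn's algorithm, process smallest node first
Order: [0, 1, 2, 5, 4, 3, 6]


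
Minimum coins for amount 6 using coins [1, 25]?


dp[0]=0; dp[i]=1+min(dp[i-c] for c in coins)
...dp[1]=1, dp[2]=2, dp[3]=3, dp[4]=4, dp[5]=5, dp[6]=6
Minimum coins for 6 = 6


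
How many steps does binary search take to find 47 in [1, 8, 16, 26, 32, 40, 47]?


Search for 47:
[0,6] mid=3 arr[3]=26
[4,6] mid=5 arr[5]=40
[6,6] mid=6 arr[6]=47
Total: 3 comparisons


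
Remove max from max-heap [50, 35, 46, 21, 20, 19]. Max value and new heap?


Max = 50
Replace root with last, heapify down
Resulting heap: [46, 35, 19, 21, 20]


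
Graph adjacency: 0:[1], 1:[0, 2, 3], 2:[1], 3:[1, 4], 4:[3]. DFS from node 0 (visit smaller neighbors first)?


DFS stack-based: start with [0]
Visit order: [0, 1, 2, 3, 4]


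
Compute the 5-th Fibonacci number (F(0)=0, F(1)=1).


F(n)=F(n-1)+F(n-2)
...F(3)=2, F(4)=3, F(5)=5


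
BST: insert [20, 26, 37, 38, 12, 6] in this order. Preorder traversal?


Root = 20; build tree by BST insertion.
Preorder traversal: [20, 12, 6, 26, 37, 38]


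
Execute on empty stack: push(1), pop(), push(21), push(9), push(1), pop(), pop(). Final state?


push(1) -> [1]
pop() returns 1 -> []
push(21) -> [21]
push(9) -> [21, 9]
push(1) -> [21, 9, 1]
pop() returns 1 -> [21, 9]
pop() returns 9 -> [21]
Final stack (bottom to top): [21]


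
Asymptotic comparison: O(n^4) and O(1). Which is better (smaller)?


constant grows slower than quartic
O(1) is asymptotically smaller; O(n^4) grows faster


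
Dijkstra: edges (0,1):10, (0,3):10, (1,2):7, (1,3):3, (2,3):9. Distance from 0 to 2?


Dijkstra from 0:
Distances: {0: 0, 1: 10, 2: 17, 3: 10}
Shortest distance to 2 = 17, path = [0, 1, 2]


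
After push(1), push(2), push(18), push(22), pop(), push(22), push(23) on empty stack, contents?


push(1) -> [1]
push(2) -> [1, 2]
push(18) -> [1, 2, 18]
push(22) -> [1, 2, 18, 22]
pop() returns 22 -> [1, 2, 18]
push(22) -> [1, 2, 18, 22]
push(23) -> [1, 2, 18, 22, 23]
Final stack (bottom to top): [1, 2, 18, 22, 23]


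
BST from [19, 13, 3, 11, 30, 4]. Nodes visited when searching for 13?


BST root = 19
Search for 13: compare at each node
Path: [19, 13]


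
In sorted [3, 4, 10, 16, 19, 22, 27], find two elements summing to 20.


Two pointers: lo=0, hi=6
Found pair: (4, 16) summing to 20


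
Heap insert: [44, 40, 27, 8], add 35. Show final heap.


Append 35: [44, 40, 27, 8, 35]
Bubble up: no swaps needed
Result: [44, 40, 27, 8, 35]


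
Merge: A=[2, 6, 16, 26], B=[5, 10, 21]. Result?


Compare heads, take smaller each step.
Merged: [2, 5, 6, 10, 16, 21, 26]


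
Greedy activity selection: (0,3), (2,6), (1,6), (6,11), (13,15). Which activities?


Greedy: pick earliest-ending, then skip overlaps.
Selected (3 activities): [(0, 3), (6, 11), (13, 15)]


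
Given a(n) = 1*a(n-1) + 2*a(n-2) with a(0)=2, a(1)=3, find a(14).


Build bottom-up:
...a(12)=6827, a(13)=13653, a(14)=1*13653+2*6827=27307


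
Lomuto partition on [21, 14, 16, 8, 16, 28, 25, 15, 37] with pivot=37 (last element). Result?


Elements <= 37 go left of pivot.
Result: [21, 14, 16, 8, 16, 28, 25, 15, 37], pivot at index 8


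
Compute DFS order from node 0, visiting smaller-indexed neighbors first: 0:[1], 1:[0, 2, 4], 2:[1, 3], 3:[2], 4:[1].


DFS stack-based: start with [0]
Visit order: [0, 1, 2, 3, 4]


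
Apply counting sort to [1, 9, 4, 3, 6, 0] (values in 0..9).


Count array: [1, 1, 0, 1, 1, 0, 1, 0, 0, 1]
Reconstruct: [0, 1, 3, 4, 6, 9]


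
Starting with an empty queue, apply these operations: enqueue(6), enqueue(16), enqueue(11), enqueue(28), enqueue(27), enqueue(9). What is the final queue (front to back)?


enqueue(6) -> [6]
enqueue(16) -> [6, 16]
enqueue(11) -> [6, 16, 11]
enqueue(28) -> [6, 16, 11, 28]
enqueue(27) -> [6, 16, 11, 28, 27]
enqueue(9) -> [6, 16, 11, 28, 27, 9]
Final queue (front to back): [6, 16, 11, 28, 27, 9]


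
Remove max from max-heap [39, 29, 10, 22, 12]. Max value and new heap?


Max = 39
Replace root with last, heapify down
Resulting heap: [29, 22, 10, 12]


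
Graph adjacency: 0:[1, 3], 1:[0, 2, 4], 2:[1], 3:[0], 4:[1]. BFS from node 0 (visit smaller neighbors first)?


BFS queue: start with [0]
Visit order: [0, 1, 3, 2, 4]


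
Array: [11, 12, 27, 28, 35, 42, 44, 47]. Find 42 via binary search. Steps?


Search for 42:
[0,7] mid=3 arr[3]=28
[4,7] mid=5 arr[5]=42
Total: 2 comparisons


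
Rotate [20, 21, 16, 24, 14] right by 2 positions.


Right rotate by 2: [24, 14, 20, 21, 16]


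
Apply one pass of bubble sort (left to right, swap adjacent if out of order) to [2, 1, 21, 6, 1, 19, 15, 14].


After one pass: [1, 2, 6, 1, 19, 15, 14, 21]


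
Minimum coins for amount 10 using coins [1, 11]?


dp[0]=0; dp[i]=1+min(dp[i-c] for c in coins)
...dp[5]=5, dp[6]=6, dp[7]=7, dp[8]=8, dp[9]=9, dp[10]=10
Minimum coins for 10 = 10


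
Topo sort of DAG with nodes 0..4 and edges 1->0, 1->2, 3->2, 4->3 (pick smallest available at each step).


Kahn's algorithm, process smallest node first
Order: [1, 0, 4, 3, 2]


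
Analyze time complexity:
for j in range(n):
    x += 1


Per nesting level: O(n) = O(n)
Complexity: O(n)


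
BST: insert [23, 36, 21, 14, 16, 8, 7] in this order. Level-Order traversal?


Root = 23; build tree by BST insertion.
Level-Order traversal: [23, 21, 36, 14, 8, 16, 7]


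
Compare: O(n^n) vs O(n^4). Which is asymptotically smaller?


quartic grows slower than n^n
O(n^4) is asymptotically smaller; O(n^n) grows faster


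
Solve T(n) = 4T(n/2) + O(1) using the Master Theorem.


a=4, b=2, c=0. log_2(4)=2 > c=0. Case 1: O(n^log_b(a)) = O(n^2)
Complexity: O(n^2)


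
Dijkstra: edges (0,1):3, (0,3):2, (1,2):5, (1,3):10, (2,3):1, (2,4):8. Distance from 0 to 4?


Dijkstra from 0:
Distances: {0: 0, 1: 3, 2: 3, 3: 2, 4: 11}
Shortest distance to 4 = 11, path = [0, 3, 2, 4]


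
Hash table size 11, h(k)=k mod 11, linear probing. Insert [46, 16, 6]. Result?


Insertions: 46->slot 2; 16->slot 5; 6->slot 6
Table: [None, None, 46, None, None, 16, 6, None, None, None, None]


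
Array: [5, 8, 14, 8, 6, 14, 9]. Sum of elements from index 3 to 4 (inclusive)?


Prefix sums: [0, 5, 13, 27, 35, 41, 55, 64]
Sum[3..4] = prefix[5] - prefix[3] = 41 - 27 = 14


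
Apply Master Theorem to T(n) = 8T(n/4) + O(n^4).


a=8, b=4, c=4. log_4(8)=1.5 < c=4. Case 3: O(n^c) = O(n^4)
Complexity: O(n^4)


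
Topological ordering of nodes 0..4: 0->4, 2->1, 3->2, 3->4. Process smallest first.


Kahn's algorithm, process smallest node first
Order: [0, 3, 2, 1, 4]


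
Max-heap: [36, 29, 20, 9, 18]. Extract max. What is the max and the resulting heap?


Max = 36
Replace root with last, heapify down
Resulting heap: [29, 18, 20, 9]


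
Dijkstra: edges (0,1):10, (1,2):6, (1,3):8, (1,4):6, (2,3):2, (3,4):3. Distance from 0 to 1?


Dijkstra from 0:
Distances: {0: 0, 1: 10, 2: 16, 3: 18, 4: 16}
Shortest distance to 1 = 10, path = [0, 1]


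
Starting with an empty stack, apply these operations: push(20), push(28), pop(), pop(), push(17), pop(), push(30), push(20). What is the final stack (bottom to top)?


push(20) -> [20]
push(28) -> [20, 28]
pop() returns 28 -> [20]
pop() returns 20 -> []
push(17) -> [17]
pop() returns 17 -> []
push(30) -> [30]
push(20) -> [30, 20]
Final stack (bottom to top): [30, 20]


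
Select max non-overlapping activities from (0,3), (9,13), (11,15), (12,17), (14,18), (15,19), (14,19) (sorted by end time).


Greedy: pick earliest-ending, then skip overlaps.
Selected (3 activities): [(0, 3), (9, 13), (14, 18)]


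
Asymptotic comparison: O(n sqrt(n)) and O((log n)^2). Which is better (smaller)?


polylogarithmic grows slower than n^1.5
O((log n)^2) is asymptotically smaller; O(n sqrt(n)) grows faster


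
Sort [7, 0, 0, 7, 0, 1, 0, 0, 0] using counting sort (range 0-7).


Count array: [6, 1, 0, 0, 0, 0, 0, 2]
Reconstruct: [0, 0, 0, 0, 0, 0, 1, 7, 7]


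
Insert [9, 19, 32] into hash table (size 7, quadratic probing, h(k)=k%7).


Insertions: 9->slot 2; 19->slot 5; 32->slot 4
Table: [None, None, 9, None, 32, 19, None]


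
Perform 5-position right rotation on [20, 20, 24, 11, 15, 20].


Right rotate by 5: [20, 24, 11, 15, 20, 20]


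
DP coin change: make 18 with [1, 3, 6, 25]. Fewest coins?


dp[0]=0; dp[i]=1+min(dp[i-c] for c in coins)
...dp[13]=3, dp[14]=4, dp[15]=3, dp[16]=4, dp[17]=5, dp[18]=3
Minimum coins for 18 = 3


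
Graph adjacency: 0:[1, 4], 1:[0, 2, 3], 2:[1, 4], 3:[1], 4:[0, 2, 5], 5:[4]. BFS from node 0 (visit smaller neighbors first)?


BFS queue: start with [0]
Visit order: [0, 1, 4, 2, 3, 5]


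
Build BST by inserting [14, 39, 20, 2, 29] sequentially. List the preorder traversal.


Root = 14; build tree by BST insertion.
Preorder traversal: [14, 2, 39, 20, 29]


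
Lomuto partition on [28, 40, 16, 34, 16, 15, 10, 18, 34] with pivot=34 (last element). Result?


Elements <= 34 go left of pivot.
Result: [28, 16, 34, 16, 15, 10, 18, 34, 40], pivot at index 7


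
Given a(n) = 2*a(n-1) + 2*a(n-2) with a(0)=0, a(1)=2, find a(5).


Build bottom-up:
...a(3)=12, a(4)=32, a(5)=2*32+2*12=88


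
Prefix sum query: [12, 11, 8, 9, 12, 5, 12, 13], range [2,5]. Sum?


Prefix sums: [0, 12, 23, 31, 40, 52, 57, 69, 82]
Sum[2..5] = prefix[6] - prefix[2] = 57 - 23 = 34


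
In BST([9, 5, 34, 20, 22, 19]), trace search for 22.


BST root = 9
Search for 22: compare at each node
Path: [9, 34, 20, 22]


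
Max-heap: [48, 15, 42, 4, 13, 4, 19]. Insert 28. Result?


Append 28: [48, 15, 42, 4, 13, 4, 19, 28]
Bubble up: swap idx 7(28) with idx 3(4); swap idx 3(28) with idx 1(15)
Result: [48, 28, 42, 15, 13, 4, 19, 4]


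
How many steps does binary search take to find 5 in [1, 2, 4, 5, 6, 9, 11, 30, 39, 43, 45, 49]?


Search for 5:
[0,11] mid=5 arr[5]=9
[0,4] mid=2 arr[2]=4
[3,4] mid=3 arr[3]=5
Total: 3 comparisons


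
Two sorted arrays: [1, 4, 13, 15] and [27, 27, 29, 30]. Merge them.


Compare heads, take smaller each step.
Merged: [1, 4, 13, 15, 27, 27, 29, 30]


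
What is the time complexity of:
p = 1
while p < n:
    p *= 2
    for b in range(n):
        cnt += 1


Per nesting level: O(log n) * O(n) = O(n log n)
Complexity: O(n log n)


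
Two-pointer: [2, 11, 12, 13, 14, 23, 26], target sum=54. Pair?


Two pointers: lo=0, hi=6
No pair sums to 54


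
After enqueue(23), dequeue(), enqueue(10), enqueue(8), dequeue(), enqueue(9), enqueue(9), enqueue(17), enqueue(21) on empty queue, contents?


enqueue(23) -> [23]
dequeue() returns 23 -> []
enqueue(10) -> [10]
enqueue(8) -> [10, 8]
dequeue() returns 10 -> [8]
enqueue(9) -> [8, 9]
enqueue(9) -> [8, 9, 9]
enqueue(17) -> [8, 9, 9, 17]
enqueue(21) -> [8, 9, 9, 17, 21]
Final queue (front to back): [8, 9, 9, 17, 21]


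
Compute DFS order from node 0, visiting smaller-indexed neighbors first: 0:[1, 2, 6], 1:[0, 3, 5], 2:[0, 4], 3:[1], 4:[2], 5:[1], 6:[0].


DFS stack-based: start with [0]
Visit order: [0, 1, 3, 5, 2, 4, 6]


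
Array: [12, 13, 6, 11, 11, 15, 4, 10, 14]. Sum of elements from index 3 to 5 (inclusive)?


Prefix sums: [0, 12, 25, 31, 42, 53, 68, 72, 82, 96]
Sum[3..5] = prefix[6] - prefix[3] = 68 - 31 = 37


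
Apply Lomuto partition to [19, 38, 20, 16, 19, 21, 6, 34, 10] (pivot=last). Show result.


Elements <= 10 go left of pivot.
Result: [6, 10, 20, 16, 19, 21, 19, 34, 38], pivot at index 1


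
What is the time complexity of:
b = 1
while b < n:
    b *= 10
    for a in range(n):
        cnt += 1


Per nesting level: O(log n) * O(n) = O(n log n)
Complexity: O(n log n)


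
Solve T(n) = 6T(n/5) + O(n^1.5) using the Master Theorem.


a=6, b=5, c=1.5. log_5(6)=1.113 < c=1.5. Case 3: O(n^c) = O(n^1.500)
Complexity: O(n^1.500)


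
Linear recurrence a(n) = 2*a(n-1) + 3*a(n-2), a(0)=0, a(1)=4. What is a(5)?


Build bottom-up:
...a(3)=28, a(4)=80, a(5)=2*80+3*28=244


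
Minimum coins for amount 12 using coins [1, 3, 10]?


dp[0]=0; dp[i]=1+min(dp[i-c] for c in coins)
...dp[7]=3, dp[8]=4, dp[9]=3, dp[10]=1, dp[11]=2, dp[12]=3
Minimum coins for 12 = 3


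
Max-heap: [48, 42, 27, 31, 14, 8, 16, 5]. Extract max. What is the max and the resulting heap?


Max = 48
Replace root with last, heapify down
Resulting heap: [42, 31, 27, 5, 14, 8, 16]


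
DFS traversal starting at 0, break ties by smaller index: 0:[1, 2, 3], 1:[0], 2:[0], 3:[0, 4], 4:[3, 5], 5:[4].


DFS stack-based: start with [0]
Visit order: [0, 1, 2, 3, 4, 5]


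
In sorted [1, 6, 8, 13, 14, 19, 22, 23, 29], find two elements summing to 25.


Two pointers: lo=0, hi=8
Found pair: (6, 19) summing to 25


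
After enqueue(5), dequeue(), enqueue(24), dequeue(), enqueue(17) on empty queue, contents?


enqueue(5) -> [5]
dequeue() returns 5 -> []
enqueue(24) -> [24]
dequeue() returns 24 -> []
enqueue(17) -> [17]
Final queue (front to back): [17]


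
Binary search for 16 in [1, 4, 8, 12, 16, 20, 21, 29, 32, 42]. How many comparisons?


Search for 16:
[0,9] mid=4 arr[4]=16
Total: 1 comparisons


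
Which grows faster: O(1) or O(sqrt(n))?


constant grows slower than sublinear
O(1) is asymptotically smaller; O(sqrt(n)) grows faster


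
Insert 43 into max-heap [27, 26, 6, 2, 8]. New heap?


Append 43: [27, 26, 6, 2, 8, 43]
Bubble up: swap idx 5(43) with idx 2(6); swap idx 2(43) with idx 0(27)
Result: [43, 26, 27, 2, 8, 6]


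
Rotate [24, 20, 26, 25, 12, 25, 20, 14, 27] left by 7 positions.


Left rotate by 7: [14, 27, 24, 20, 26, 25, 12, 25, 20]


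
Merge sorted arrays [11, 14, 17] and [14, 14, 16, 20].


Compare heads, take smaller each step.
Merged: [11, 14, 14, 14, 16, 17, 20]


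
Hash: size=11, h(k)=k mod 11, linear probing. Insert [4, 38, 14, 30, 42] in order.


Insertions: 4->slot 4; 38->slot 5; 14->slot 3; 30->slot 8; 42->slot 9
Table: [None, None, None, 14, 4, 38, None, None, 30, 42, None]


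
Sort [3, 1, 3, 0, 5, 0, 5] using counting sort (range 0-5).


Count array: [2, 1, 0, 2, 0, 2]
Reconstruct: [0, 0, 1, 3, 3, 5, 5]


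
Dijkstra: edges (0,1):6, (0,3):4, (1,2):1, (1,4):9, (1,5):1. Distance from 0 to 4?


Dijkstra from 0:
Distances: {0: 0, 1: 6, 2: 7, 3: 4, 4: 15, 5: 7}
Shortest distance to 4 = 15, path = [0, 1, 4]


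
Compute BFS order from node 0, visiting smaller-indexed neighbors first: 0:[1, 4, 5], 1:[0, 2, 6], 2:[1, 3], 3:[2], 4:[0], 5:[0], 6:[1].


BFS queue: start with [0]
Visit order: [0, 1, 4, 5, 2, 6, 3]


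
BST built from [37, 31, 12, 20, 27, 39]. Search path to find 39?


BST root = 37
Search for 39: compare at each node
Path: [37, 39]


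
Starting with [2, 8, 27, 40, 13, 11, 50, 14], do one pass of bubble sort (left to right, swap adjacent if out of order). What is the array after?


After one pass: [2, 8, 27, 13, 11, 40, 14, 50]


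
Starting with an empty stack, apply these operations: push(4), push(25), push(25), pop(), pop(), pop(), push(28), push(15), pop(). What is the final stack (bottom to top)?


push(4) -> [4]
push(25) -> [4, 25]
push(25) -> [4, 25, 25]
pop() returns 25 -> [4, 25]
pop() returns 25 -> [4]
pop() returns 4 -> []
push(28) -> [28]
push(15) -> [28, 15]
pop() returns 15 -> [28]
Final stack (bottom to top): [28]


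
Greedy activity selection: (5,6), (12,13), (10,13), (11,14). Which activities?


Greedy: pick earliest-ending, then skip overlaps.
Selected (2 activities): [(5, 6), (12, 13)]


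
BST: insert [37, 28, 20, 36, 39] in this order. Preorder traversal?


Root = 37; build tree by BST insertion.
Preorder traversal: [37, 28, 20, 36, 39]


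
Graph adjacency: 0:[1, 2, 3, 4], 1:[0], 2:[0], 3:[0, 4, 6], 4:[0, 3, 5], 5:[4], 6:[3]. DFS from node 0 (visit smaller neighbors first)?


DFS stack-based: start with [0]
Visit order: [0, 1, 2, 3, 4, 5, 6]


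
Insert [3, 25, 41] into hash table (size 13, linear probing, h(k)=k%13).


Insertions: 3->slot 3; 25->slot 12; 41->slot 2
Table: [None, None, 41, 3, None, None, None, None, None, None, None, None, 25]


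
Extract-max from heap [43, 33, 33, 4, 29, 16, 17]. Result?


Max = 43
Replace root with last, heapify down
Resulting heap: [33, 29, 33, 4, 17, 16]


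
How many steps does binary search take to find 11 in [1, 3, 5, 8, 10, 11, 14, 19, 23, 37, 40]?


Search for 11:
[0,10] mid=5 arr[5]=11
Total: 1 comparisons


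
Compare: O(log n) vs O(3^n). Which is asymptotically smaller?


logarithmic grows slower than exponential (base 3)
O(log n) is asymptotically smaller; O(3^n) grows faster


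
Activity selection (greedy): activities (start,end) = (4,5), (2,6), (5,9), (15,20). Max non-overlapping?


Greedy: pick earliest-ending, then skip overlaps.
Selected (3 activities): [(4, 5), (5, 9), (15, 20)]


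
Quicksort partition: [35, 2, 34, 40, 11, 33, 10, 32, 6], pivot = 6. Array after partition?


Elements <= 6 go left of pivot.
Result: [2, 6, 34, 40, 11, 33, 10, 32, 35], pivot at index 1


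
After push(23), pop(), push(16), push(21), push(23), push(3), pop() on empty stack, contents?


push(23) -> [23]
pop() returns 23 -> []
push(16) -> [16]
push(21) -> [16, 21]
push(23) -> [16, 21, 23]
push(3) -> [16, 21, 23, 3]
pop() returns 3 -> [16, 21, 23]
Final stack (bottom to top): [16, 21, 23]


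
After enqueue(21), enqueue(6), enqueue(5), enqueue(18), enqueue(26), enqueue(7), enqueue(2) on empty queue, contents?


enqueue(21) -> [21]
enqueue(6) -> [21, 6]
enqueue(5) -> [21, 6, 5]
enqueue(18) -> [21, 6, 5, 18]
enqueue(26) -> [21, 6, 5, 18, 26]
enqueue(7) -> [21, 6, 5, 18, 26, 7]
enqueue(2) -> [21, 6, 5, 18, 26, 7, 2]
Final queue (front to back): [21, 6, 5, 18, 26, 7, 2]


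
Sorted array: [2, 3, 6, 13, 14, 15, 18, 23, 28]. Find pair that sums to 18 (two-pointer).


Two pointers: lo=0, hi=8
Found pair: (3, 15) summing to 18


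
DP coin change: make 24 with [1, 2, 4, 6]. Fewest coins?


dp[0]=0; dp[i]=1+min(dp[i-c] for c in coins)
...dp[19]=4, dp[20]=4, dp[21]=5, dp[22]=4, dp[23]=5, dp[24]=4
Minimum coins for 24 = 4


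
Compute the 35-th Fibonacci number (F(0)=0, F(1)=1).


F(n)=F(n-1)+F(n-2)
...F(33)=3524578, F(34)=5702887, F(35)=9227465


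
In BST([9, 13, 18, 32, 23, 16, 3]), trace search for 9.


BST root = 9
Search for 9: compare at each node
Path: [9]


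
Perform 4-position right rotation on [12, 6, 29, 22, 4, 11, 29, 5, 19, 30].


Right rotate by 4: [29, 5, 19, 30, 12, 6, 29, 22, 4, 11]


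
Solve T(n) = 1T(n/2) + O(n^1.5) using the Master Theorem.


a=1, b=2, c=1.5. log_2(1)=0 < c=1.5. Case 3: O(n^c) = O(n^1.500)
Complexity: O(n^1.500)


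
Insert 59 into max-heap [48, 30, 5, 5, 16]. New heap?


Append 59: [48, 30, 5, 5, 16, 59]
Bubble up: swap idx 5(59) with idx 2(5); swap idx 2(59) with idx 0(48)
Result: [59, 30, 48, 5, 16, 5]


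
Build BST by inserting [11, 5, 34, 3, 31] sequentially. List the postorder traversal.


Root = 11; build tree by BST insertion.
Postorder traversal: [3, 5, 31, 34, 11]


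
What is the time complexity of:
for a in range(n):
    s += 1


Per nesting level: O(n) = O(n)
Complexity: O(n)


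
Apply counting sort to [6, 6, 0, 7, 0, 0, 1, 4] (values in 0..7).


Count array: [3, 1, 0, 0, 1, 0, 2, 1]
Reconstruct: [0, 0, 0, 1, 4, 6, 6, 7]


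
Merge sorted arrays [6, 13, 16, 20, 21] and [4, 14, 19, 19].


Compare heads, take smaller each step.
Merged: [4, 6, 13, 14, 16, 19, 19, 20, 21]


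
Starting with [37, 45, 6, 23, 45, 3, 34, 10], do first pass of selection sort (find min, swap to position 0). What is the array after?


After one pass: [3, 45, 6, 23, 45, 37, 34, 10]


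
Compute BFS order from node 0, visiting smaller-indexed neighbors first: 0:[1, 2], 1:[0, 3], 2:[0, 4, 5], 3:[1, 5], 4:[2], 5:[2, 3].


BFS queue: start with [0]
Visit order: [0, 1, 2, 3, 4, 5]


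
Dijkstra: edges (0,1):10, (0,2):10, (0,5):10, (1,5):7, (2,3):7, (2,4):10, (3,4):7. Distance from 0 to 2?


Dijkstra from 0:
Distances: {0: 0, 1: 10, 2: 10, 3: 17, 4: 20, 5: 10}
Shortest distance to 2 = 10, path = [0, 2]


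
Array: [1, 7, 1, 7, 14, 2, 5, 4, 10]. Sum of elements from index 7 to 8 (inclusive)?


Prefix sums: [0, 1, 8, 9, 16, 30, 32, 37, 41, 51]
Sum[7..8] = prefix[9] - prefix[7] = 51 - 37 = 14


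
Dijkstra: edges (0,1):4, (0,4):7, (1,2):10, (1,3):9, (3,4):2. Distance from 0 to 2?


Dijkstra from 0:
Distances: {0: 0, 1: 4, 2: 14, 3: 9, 4: 7}
Shortest distance to 2 = 14, path = [0, 1, 2]


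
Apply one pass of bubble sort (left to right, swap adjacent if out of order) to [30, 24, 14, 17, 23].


After one pass: [24, 14, 17, 23, 30]


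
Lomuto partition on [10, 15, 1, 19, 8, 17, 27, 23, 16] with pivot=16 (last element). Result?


Elements <= 16 go left of pivot.
Result: [10, 15, 1, 8, 16, 17, 27, 23, 19], pivot at index 4


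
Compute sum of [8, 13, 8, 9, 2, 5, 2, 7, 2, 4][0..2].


Prefix sums: [0, 8, 21, 29, 38, 40, 45, 47, 54, 56, 60]
Sum[0..2] = prefix[3] - prefix[0] = 29 - 0 = 29


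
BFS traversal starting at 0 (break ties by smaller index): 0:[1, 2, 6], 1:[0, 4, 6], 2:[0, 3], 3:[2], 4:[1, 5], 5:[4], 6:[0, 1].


BFS queue: start with [0]
Visit order: [0, 1, 2, 6, 4, 3, 5]


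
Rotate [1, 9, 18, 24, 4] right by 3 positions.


Right rotate by 3: [18, 24, 4, 1, 9]


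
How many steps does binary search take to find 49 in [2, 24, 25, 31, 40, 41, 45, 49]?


Search for 49:
[0,7] mid=3 arr[3]=31
[4,7] mid=5 arr[5]=41
[6,7] mid=6 arr[6]=45
[7,7] mid=7 arr[7]=49
Total: 4 comparisons


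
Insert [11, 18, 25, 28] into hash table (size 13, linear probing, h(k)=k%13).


Insertions: 11->slot 11; 18->slot 5; 25->slot 12; 28->slot 2
Table: [None, None, 28, None, None, 18, None, None, None, None, None, 11, 25]


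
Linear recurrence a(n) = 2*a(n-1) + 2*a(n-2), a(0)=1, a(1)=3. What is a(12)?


Build bottom-up:
...a(10)=24960, a(11)=68192, a(12)=2*68192+2*24960=186304


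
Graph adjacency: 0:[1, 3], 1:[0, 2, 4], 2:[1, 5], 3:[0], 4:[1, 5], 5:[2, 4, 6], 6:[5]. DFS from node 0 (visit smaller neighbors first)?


DFS stack-based: start with [0]
Visit order: [0, 1, 2, 5, 4, 6, 3]


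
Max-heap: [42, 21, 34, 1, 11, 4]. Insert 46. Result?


Append 46: [42, 21, 34, 1, 11, 4, 46]
Bubble up: swap idx 6(46) with idx 2(34); swap idx 2(46) with idx 0(42)
Result: [46, 21, 42, 1, 11, 4, 34]


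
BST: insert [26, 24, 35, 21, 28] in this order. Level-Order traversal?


Root = 26; build tree by BST insertion.
Level-Order traversal: [26, 24, 35, 21, 28]


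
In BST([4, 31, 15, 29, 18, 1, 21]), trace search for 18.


BST root = 4
Search for 18: compare at each node
Path: [4, 31, 15, 29, 18]


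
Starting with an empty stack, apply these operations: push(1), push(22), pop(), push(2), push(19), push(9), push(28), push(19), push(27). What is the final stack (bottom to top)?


push(1) -> [1]
push(22) -> [1, 22]
pop() returns 22 -> [1]
push(2) -> [1, 2]
push(19) -> [1, 2, 19]
push(9) -> [1, 2, 19, 9]
push(28) -> [1, 2, 19, 9, 28]
push(19) -> [1, 2, 19, 9, 28, 19]
push(27) -> [1, 2, 19, 9, 28, 19, 27]
Final stack (bottom to top): [1, 2, 19, 9, 28, 19, 27]


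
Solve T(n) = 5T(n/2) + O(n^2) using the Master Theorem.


a=5, b=2, c=2. log_2(5)=2.322 > c=2. Case 1: O(n^log_b(a)) = O(n^2.322)
Complexity: O(n^2.322)


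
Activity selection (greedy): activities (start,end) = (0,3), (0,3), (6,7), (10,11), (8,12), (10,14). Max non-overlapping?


Greedy: pick earliest-ending, then skip overlaps.
Selected (3 activities): [(0, 3), (6, 7), (10, 11)]


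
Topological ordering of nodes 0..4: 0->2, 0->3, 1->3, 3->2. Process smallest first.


Kahn's algorithm, process smallest node first
Order: [0, 1, 3, 2, 4]


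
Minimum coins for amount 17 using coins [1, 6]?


dp[0]=0; dp[i]=1+min(dp[i-c] for c in coins)
...dp[12]=2, dp[13]=3, dp[14]=4, dp[15]=5, dp[16]=6, dp[17]=7
Minimum coins for 17 = 7
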